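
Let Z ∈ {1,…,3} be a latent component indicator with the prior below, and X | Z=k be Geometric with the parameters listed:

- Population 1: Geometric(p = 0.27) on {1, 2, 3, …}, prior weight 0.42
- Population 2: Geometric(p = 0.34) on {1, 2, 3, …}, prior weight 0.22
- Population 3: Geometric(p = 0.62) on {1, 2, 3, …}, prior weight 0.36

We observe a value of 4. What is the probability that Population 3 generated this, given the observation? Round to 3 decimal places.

By Bayes' theorem, P(k | x) = π_k f_k(x) / Σ_j π_j f_j(x).
Evaluate each component's likelihood at the observed value:
  p_1 = 0.27·(1−0.27)^3 = 0.27·0.389017 = 0.105035
  p_2 = 0.34·(1−0.34)^3 = 0.34·0.287496 = 0.0977486
  p_3 = 0.62·(1−0.62)^3 = 0.62·0.054872 = 0.0340206
Prior × likelihood for each component:
  π_1·p_1 = 0.42 × 0.105035 = 0.0441145
  π_2·p_2 = 0.22 × 0.0977486 = 0.0215047
  π_3·p_3 = 0.36 × 0.0340206 = 0.0122474
Denominator: 0.0441145 + 0.0215047 + 0.0122474 = 0.0778667
Responsibility of Population 3: 0.0122474 / 0.0778667 ≈ 0.157

0.157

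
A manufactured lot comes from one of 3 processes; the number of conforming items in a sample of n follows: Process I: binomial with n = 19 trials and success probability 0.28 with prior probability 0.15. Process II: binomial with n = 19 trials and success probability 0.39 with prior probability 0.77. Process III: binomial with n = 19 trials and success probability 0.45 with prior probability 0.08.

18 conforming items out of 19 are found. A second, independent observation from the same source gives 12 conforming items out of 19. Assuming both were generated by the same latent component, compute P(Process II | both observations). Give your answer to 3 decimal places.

0.231

The responsibility of component k is w_k f_k(x) divided by Σ_j w_j f_j(x).
Since both observations come from the same component, the likelihood for component k is f_k(x₁)·f_k(x₂).
  f_I = [1.53084e-09] × [0.00117368] = 1.79673e-12
  f_II = [5.04948e-07] × [0.019607] = 9.90051e-09
  f_III = [5.98331e-06] × [0.0528952] = 3.16488e-07
Prior × likelihood for each component:
  w_I·f_I = 0.15 × 1.79673e-12 = 2.69509e-13
  w_II·f_II = 0.77 × 9.90051e-09 = 7.62339e-09
  w_III·f_III = 0.08 × 3.16488e-07 = 2.53191e-08
Marginal: 2.69509e-13 + 7.62339e-09 + 2.53191e-08 = 3.29427e-08
P(Process II | x₁,x₂) ≈ 0.231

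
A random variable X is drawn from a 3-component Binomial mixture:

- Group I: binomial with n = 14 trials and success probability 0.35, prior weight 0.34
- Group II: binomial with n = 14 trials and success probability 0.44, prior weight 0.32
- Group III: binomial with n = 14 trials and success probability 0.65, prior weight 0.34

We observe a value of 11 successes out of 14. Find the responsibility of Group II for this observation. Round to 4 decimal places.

The responsibility of component k is P(Z=k) f_k(x) divided by Σ_j P(Z=j) f_j(x).
Evaluate each component's likelihood at the observed value:
  L_I = C(14,11)·0.35^11·0.65^3 = 364·9.65492e-06·0.274625 = 0.000965139
  L_II = C(14,11)·0.44^11·0.56^3 = 364·0.000119668·0.175616 = 0.00764971
  L_III = C(14,11)·0.65^11·0.35^3 = 364·0.00875078·0.042875 = 0.136569
Unnormalised posteriors:
  P(Z=I)·L_I = 0.34 × 0.000965139 = 0.000328147
  P(Z=II)·L_II = 0.32 × 0.00764971 = 0.00244791
  P(Z=III)·L_III = 0.34 × 0.136569 = 0.0464335
Evidence: 0.000328147 + 0.00244791 + 0.0464335 = 0.0492095
So the posterior for Group II is 0.00244791 / 0.0492095 ≈ 0.0497.

0.0497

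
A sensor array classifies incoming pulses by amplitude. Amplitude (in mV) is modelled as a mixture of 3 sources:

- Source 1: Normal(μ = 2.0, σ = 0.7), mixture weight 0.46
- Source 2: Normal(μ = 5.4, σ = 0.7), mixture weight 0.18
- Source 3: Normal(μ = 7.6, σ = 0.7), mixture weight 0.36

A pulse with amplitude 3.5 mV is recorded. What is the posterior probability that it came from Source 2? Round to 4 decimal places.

0.0890

Posterior ∝ prior × likelihood, so P(k | x) ∝ w_k f_k(x); normalise over all components.
Normal densities:
  f_1 = (1/(0.7·√(2π)))·exp(−(3.5−2.0)²/(2·0.7²)) = 0.569918·exp(-2.29592) = 0.057373
  f_2 = (1/(0.7·√(2π)))·exp(−(3.5−5.4)²/(2·0.7²)) = 0.569918·exp(-3.68367) = 0.0143223
  f_3 = (1/(0.7·√(2π)))·exp(−(3.5−7.6)²/(2·0.7²)) = 0.569918·exp(-17.15306) = 2.02457e-08
Unnormalised posteriors:
  w_1·f_1 = 0.46 × 0.057373 = 0.0263916
  w_2·f_2 = 0.18 × 0.0143223 = 0.00257802
  w_3·f_3 = 0.36 × 2.02457e-08 = 7.28844e-09
Marginal: 0.0263916 + 0.00257802 + 7.28844e-09 = 0.0289696
P(Source 2 | data) = 0.00257802 / 0.0289696 ≈ 0.0890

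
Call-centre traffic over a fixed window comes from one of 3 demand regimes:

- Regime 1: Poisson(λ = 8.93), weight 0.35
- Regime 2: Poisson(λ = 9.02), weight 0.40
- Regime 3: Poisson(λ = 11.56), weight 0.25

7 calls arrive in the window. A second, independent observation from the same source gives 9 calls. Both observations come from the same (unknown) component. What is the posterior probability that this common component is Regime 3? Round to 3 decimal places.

Apply Bayes' rule: the posterior for each component is proportional to its prior times its likelihood at x.
Since both observations come from the same component, the likelihood for component k is f_k(x₁)·f_k(x₂).
  L_1 = [e^(−8.93)·8.93^7/7! = 0.118927] × [0.13172] = 0.015665
  L_2 = [e^(−9.02)·9.02^7/7! = 0.116595] × [0.131753] = 0.0153617
  L_3 = [e^(−11.56)·11.56^7/7! = 0.0522192] × [0.09692] = 0.00506108
Unnormalised posteriors:
  P(Z=1)·L_1 = 0.35 × 0.015665 = 0.00548275
  P(Z=2)·L_2 = 0.40 × 0.0153617 = 0.00614467
  P(Z=3)·L_3 = 0.25 × 0.00506108 = 0.00126527
Evidence: 0.00548275 + 0.00614467 + 0.00126527 = 0.0128927
P(Regime 3 | x₁,x₂) = 0.00126527 / 0.0128927 ≈ 0.098

0.098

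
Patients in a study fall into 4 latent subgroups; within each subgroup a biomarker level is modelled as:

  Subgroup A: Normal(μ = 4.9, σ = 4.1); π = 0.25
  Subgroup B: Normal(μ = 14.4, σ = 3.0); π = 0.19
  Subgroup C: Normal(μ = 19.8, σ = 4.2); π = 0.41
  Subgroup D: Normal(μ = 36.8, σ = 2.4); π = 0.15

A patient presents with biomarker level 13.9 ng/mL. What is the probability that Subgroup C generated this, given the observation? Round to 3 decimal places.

By Bayes' theorem, P(k | x) = w_k f_k(x) / Σ_j w_j f_j(x).
Component likelihoods at x = 13.9 ng/mL:
  f_A = (1/(4.1·√(2π)))·exp(−(13.9−4.9)²/(2·4.1²)) = 0.097303·exp(-2.40928) = 0.00874559
  f_B = (1/(3.0·√(2π)))·exp(−(13.9−14.4)²/(2·3.0²)) = 0.132981·exp(-0.01389) = 0.131147
  f_C = (1/(4.2·√(2π)))·exp(−(13.9−19.8)²/(2·4.2²)) = 0.094986·exp(-0.98668) = 0.0354121
  f_D = (1/(2.4·√(2π)))·exp(−(13.9−36.8)²/(2·2.4²)) = 0.166226·exp(-45.52170) = 2.82407e-21
Prior × likelihood for each component:
  w_A·f_A = 0.25 × 0.00874559 = 0.0021864
  w_B·f_B = 0.19 × 0.131147 = 0.0249178
  w_C·f_C = 0.41 × 0.0354121 = 0.014519
  w_D·f_D = 0.15 × 2.82407e-21 = 4.2361e-22
Sum: 0.0021864 + 0.0249178 + 0.014519 + 4.2361e-22 = 0.0416232
P(Subgroup C | x) = 0.014519 / 0.0416232 ≈ 0.349

0.349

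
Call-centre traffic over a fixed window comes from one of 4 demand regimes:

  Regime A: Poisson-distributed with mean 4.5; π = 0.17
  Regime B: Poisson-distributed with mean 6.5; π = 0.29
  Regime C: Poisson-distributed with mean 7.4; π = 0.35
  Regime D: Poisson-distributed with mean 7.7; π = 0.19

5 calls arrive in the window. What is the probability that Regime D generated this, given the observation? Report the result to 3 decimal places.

0.149

Apply Bayes' rule: the posterior for each component is proportional to its prior times its likelihood at x.
Poisson probabilities:
  f_A = 0.170827
  f_B = 0.145369
  f_C = 0.113031
  f_D = 0.102142
Weight by the priors:
  P(Z=A)·f_A = 0.17 × 0.170827 = 0.0290406
  P(Z=B)·f_B = 0.29 × 0.145369 = 0.042157
  P(Z=C)·f_C = 0.35 × 0.113031 = 0.0395609
  P(Z=D)·f_D = 0.19 × 0.102142 = 0.019407
Marginal: 0.0290406 + 0.042157 + 0.0395609 + 0.019407 = 0.130165
P(Regime D | data) ≈ 0.149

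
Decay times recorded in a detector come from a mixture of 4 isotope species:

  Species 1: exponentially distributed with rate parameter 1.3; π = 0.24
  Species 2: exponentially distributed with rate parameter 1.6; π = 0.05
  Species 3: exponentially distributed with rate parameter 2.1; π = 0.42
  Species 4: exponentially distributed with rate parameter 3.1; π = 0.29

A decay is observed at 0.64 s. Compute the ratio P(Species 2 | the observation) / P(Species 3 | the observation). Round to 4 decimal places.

Since P(k|x) ∝ P(Z=k) f_k(x), the posterior odds are P(Z=i) f_i(x) / (P(Z=j) f_j(x)).
Exponential densities:
  f_1 = 1.3·e^(−1.3·0.64) = 1.3·e^(−0.8320) = 0.565731
  f_2 = 1.6·e^(−1.6·0.64) = 1.6·e^(−1.0240) = 0.574649
  f_3 = 2.1·e^(−2.1·0.64) = 2.1·e^(−1.3440) = 0.547681
  f_4 = 3.1·e^(−3.1·0.64) = 3.1·e^(−1.9840) = 0.426306
0.0287324 / 0.230026 ≈ 0.1249

0.1249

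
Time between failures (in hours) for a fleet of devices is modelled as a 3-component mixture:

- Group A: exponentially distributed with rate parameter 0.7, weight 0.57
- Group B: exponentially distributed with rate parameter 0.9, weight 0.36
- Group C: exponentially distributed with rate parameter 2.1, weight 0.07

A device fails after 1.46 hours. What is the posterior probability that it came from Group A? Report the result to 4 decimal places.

By Bayes' theorem, P(k | x) = π_k f_k(x) / Σ_j π_j f_j(x).
Component likelihoods at x = 1.46 hours:
  p_A = 0.251912
  p_B = 0.241869
  p_C = 0.0978751
Weight by the priors:
  π_A·p_A = 0.57 × 0.251912 = 0.14359
  π_B·p_B = 0.36 × 0.241869 = 0.0870727
  π_C·p_C = 0.07 × 0.0978751 = 0.00685126
Marginal: 0.14359 + 0.0870727 + 0.00685126 = 0.237514
P(Group A | 1.46 hours) ≈ 0.6046

0.6046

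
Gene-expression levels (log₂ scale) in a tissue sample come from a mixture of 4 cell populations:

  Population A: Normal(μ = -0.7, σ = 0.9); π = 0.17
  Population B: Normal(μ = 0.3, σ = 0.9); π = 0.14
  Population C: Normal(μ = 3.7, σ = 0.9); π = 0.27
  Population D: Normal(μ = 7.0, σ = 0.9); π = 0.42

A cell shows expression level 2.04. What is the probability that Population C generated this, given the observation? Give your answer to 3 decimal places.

Posterior ∝ prior × likelihood, so P(k | x) ∝ π_k f_k(x); normalise over all components.
Normal densities:
  f_A = (1/(0.9·√(2π)))·exp(−(2.04−-0.7)²/(2·0.9²)) = 0.443269·exp(-4.63432) = 0.00430534
  f_B = (1/(0.9·√(2π)))·exp(−(2.04−0.3)²/(2·0.9²)) = 0.443269·exp(-1.86889) = 0.0683942
  f_C = (1/(0.9·√(2π)))·exp(−(2.04−3.7)²/(2·0.9²)) = 0.443269·exp(-1.70099) = 0.080898
  f_D = (1/(0.9·√(2π)))·exp(−(2.04−7.0)²/(2·0.9²)) = 0.443269·exp(-15.18617) = 1.12563e-07
Weight by the priors:
  π_A·f_A = 0.17 × 0.00430534 = 0.000731908
  π_B·f_B = 0.14 × 0.0683942 = 0.00957519
  π_C·f_C = 0.27 × 0.080898 = 0.0218425
  π_D·f_D = 0.42 × 1.12563e-07 = 4.72766e-08
Normaliser: 0.000731908 + 0.00957519 + 0.0218425 + 4.72766e-08 = 0.0321496
P(Population C | 2.04) = 0.0218425 / 0.0321496 ≈ 0.679

0.679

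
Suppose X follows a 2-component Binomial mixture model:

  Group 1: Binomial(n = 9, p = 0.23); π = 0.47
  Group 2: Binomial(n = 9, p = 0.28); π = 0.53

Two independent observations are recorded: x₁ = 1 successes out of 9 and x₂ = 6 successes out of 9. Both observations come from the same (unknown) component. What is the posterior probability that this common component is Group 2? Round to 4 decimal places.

0.6810

Posterior ∝ prior × likelihood, so P(k | x) ∝ π_k f_k(x); normalise over all components.
Since both observations come from the same component, the likelihood for component k is f_k(x₁)·f_k(x₂).
  p_1 = [0.255797] × [0.00567699] = 0.00145216
  p_2 = [0.181995] × [0.0151086] = 0.0027497
Prior × likelihood for each component:
  π_1·p_1 = 0.47 × 0.00145216 = 0.000682515
  π_2·p_2 = 0.53 × 0.0027497 = 0.00145734
Sum: 0.000682515 + 0.00145734 = 0.00213986
Responsibility of Group 2: 0.00145734 / 0.00213986 ≈ 0.6810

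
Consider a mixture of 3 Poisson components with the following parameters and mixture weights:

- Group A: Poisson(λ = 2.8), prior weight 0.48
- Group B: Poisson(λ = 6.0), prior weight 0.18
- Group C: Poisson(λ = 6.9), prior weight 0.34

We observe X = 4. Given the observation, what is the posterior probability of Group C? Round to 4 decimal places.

By Bayes' theorem, P(k | x) = π_k f_k(x) / Σ_j π_j f_j(x).
Poisson probabilities:
  L_A = 0.155739
  L_B = 0.133853
  L_C = 0.0951816
Prior × likelihood for each component:
  π_A·L_A = 0.48 × 0.155739 = 0.0747545
  π_B·L_B = 0.18 × 0.133853 = 0.0240935
  π_C·L_C = 0.34 × 0.0951816 = 0.0323618
Denominator: 0.0747545 + 0.0240935 + 0.0323618 = 0.13121
Responsibility of Group C: 0.0323618 / 0.13121 ≈ 0.2466

0.2466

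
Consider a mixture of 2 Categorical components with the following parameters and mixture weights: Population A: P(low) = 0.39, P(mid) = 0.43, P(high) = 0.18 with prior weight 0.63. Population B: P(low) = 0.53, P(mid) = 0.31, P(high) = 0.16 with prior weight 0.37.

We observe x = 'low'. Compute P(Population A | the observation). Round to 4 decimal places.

By Bayes' theorem, P(k | x) = π_k f_k(x) / Σ_j π_j f_j(x).
Categorical probabilities:
  L_A = P(low | comp) = 0.39
  L_B = P(low | comp) = 0.53
Weight by the priors:
  π_A·L_A = 0.63 × 0.39 = 0.2457
  π_B·L_B = 0.37 × 0.53 = 0.1961
Normaliser: 0.2457 + 0.1961 = 0.4418
So the posterior for Population A is 0.2457 / 0.4418 ≈ 0.5561.

0.5561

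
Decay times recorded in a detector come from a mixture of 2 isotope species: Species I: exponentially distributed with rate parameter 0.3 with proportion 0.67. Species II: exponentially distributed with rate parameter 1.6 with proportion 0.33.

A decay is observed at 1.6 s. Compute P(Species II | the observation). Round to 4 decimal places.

Apply Bayes' rule: the posterior for each component is proportional to its prior times its likelihood at x.
Component likelihoods at x = 1.6 s:
  L_I = 0.3·e^(−0.3·1.6) = 0.3·e^(−0.4800) = 0.185635
  L_II = 1.6·e^(−1.6·1.6) = 1.6·e^(−2.5600) = 0.123688
Weight by the priors:
  w_I·L_I = 0.67 × 0.185635 = 0.124375
  w_II·L_II = 0.33 × 0.123688 = 0.0408169
Denominator: 0.124375 + 0.0408169 = 0.165192
P(Species II | data) ≈ 0.2471

0.2471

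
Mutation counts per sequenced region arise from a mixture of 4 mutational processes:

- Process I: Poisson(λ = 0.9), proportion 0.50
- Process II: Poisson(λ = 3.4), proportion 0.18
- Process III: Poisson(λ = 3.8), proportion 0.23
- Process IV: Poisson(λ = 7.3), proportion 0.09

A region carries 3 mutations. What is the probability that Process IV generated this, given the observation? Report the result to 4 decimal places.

The responsibility of component k is π_k f_k(x) divided by Σ_j π_j f_j(x).
Component likelihoods at x = 3 mutations:
  f_I = e^(−0.9)·0.9^3/3! = 0.0493982
  f_II = e^(−3.4)·3.4^3/3! = 0.218617
  f_III = e^(−3.8)·3.8^3/3! = 0.204588
  f_IV = e^(−7.3)·7.3^3/3! = 0.0437993
Multiply by the mixture weights:
  π_I·f_I = 0.50 × 0.0493982 = 0.0246991
  π_II·f_II = 0.18 × 0.218617 = 0.0393511
  π_III·f_III = 0.23 × 0.204588 = 0.0470553
  π_IV·f_IV = 0.09 × 0.0437993 = 0.00394194
Marginal: 0.0246991 + 0.0393511 + 0.0470553 + 0.00394194 = 0.115047
P(Process IV | 3 mutations) = 0.00394194 / 0.115047 ≈ 0.0343

0.0343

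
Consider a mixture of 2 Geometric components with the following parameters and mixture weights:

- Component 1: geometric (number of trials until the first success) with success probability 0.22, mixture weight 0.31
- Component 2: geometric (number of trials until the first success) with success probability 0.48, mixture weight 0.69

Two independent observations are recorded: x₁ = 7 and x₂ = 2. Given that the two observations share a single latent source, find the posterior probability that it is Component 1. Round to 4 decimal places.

0.6172

The responsibility of component k is P(Z=k) f_k(x) divided by Σ_j P(Z=j) f_j(x).
Since both observations come from the same component, the likelihood for component k is f_k(x₁)·f_k(x₂).
  p_1 = [0.22·(1−0.22)^6 = 0.22·0.2252 = 0.0495439] × [0.1716] = 0.00850174
  p_2 = [0.48·(1−0.48)^6 = 0.48·0.0197706 = 0.00948989] × [0.2496] = 0.00236868
Multiply by the mixture weights:
  P(Z=1)·p_1 = 0.31 × 0.00850174 = 0.00263554
  P(Z=2)·p_2 = 0.69 × 0.00236868 = 0.00163439
Evidence: 0.00263554 + 0.00163439 = 0.00426993
Responsibility of Component 1: 0.00263554 / 0.00426993 ≈ 0.6172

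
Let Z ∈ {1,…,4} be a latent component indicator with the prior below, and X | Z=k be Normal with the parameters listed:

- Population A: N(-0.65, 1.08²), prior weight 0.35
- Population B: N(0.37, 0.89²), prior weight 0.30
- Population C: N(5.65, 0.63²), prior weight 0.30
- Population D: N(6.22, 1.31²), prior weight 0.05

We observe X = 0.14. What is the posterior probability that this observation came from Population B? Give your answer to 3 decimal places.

Apply Bayes' rule: the posterior for each component is proportional to its prior times its likelihood at x.
Normal densities:
  p_A = 0.282682
  p_B = 0.433529
  p_C = 1.5535e-17
  p_D = 6.39859e-06
Prior × likelihood for each component:
  π_A·p_A = 0.35 × 0.282682 = 0.0989388
  π_B·p_B = 0.30 × 0.433529 = 0.130059
  π_C·p_C = 0.30 × 1.5535e-17 = 4.66049e-18
  π_D·p_D = 0.05 × 6.39859e-06 = 3.19929e-07
Denominator: 0.0989388 + 0.130059 + 4.66049e-18 + 3.19929e-07 = 0.228998
So the posterior for Population B is 0.130059 / 0.228998 ≈ 0.568.

0.568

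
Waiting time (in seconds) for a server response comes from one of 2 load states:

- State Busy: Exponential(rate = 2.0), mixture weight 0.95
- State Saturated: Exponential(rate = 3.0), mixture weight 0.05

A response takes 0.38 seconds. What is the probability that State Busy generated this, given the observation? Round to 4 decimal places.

By Bayes' theorem, P(k | x) = π_k f_k(x) / Σ_j π_j f_j(x).
Evaluate each component's likelihood at the observed value:
  L_Busy = 2.0·e^(−2.0·0.38) = 2.0·e^(−0.7600) = 0.935333
  L_Saturated = 3.0·e^(−3.0·0.38) = 3.0·e^(−1.1400) = 0.959457
Multiply by the mixture weights:
  π_Busy·L_Busy = 0.95 × 0.935333 = 0.888566
  π_Saturated·L_Saturated = 0.05 × 0.959457 = 0.0479729
Marginal: 0.888566 + 0.0479729 = 0.936539
So the posterior for State Busy is 0.888566 / 0.936539 ≈ 0.9488.

0.9488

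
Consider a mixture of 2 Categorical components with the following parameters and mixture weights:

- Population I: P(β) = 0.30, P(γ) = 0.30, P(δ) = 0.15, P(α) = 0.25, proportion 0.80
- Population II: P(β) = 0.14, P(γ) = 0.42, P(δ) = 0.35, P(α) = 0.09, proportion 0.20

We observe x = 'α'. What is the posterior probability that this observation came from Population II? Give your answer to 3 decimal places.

0.083

The responsibility of component k is P(Z=k) f_k(x) divided by Σ_j P(Z=j) f_j(x).
Categorical probabilities:
  p_I = P(α | comp) = 0.25
  p_II = P(α | comp) = 0.09
Multiply by the mixture weights:
  P(Z=I)·p_I = 0.80 × 0.25 = 0.2
  P(Z=II)·p_II = 0.20 × 0.09 = 0.018
Marginal: 0.2 + 0.018 = 0.218
So the posterior for Population II is 0.018 / 0.218 ≈ 0.083.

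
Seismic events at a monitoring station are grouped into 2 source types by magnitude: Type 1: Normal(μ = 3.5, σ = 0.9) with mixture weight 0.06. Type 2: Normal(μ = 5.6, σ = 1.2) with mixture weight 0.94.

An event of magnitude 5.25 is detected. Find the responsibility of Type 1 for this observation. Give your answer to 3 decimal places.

0.013

By Bayes' theorem, P(k | x) = w_k f_k(x) / Σ_j w_j f_j(x).
Evaluate each component's likelihood at the observed value:
  L_1 = (1/(0.9·√(2π)))·exp(−(5.25−3.5)²/(2·0.9²)) = 0.443269·exp(-1.89043) = 0.0669366
  L_2 = (1/(1.2·√(2π)))·exp(−(5.25−5.6)²/(2·1.2²)) = 0.332452·exp(-0.04253) = 0.318608
Unnormalised posteriors:
  w_1·L_1 = 0.06 × 0.0669366 = 0.00401619
  w_2·L_2 = 0.94 × 0.318608 = 0.299491
Marginal: 0.00401619 + 0.299491 = 0.303507
P(Type 1 | the observation) ≈ 0.013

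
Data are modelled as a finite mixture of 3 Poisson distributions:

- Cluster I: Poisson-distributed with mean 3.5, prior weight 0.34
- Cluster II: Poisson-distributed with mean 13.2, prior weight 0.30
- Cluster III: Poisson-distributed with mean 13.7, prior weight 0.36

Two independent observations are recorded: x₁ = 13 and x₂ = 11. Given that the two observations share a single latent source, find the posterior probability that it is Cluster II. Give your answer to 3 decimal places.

By Bayes' theorem, P(k | x) = π_k f_k(x) / Σ_j π_j f_j(x).
Since both observations come from the same component, the likelihood for component k is f_k(x₁)·f_k(x₂).
  L_I = [5.73553e-05] × [0.000730402] = 4.18924e-08
  L_II = [0.109773] × [0.0982812] = 0.0107886
  L_III = [0.107957] × [0.0897297] = 0.00968699
Multiply by the mixture weights:
  π_I·L_I = 0.34 × 4.18924e-08 = 1.42434e-08
  π_II·L_II = 0.30 × 0.0107886 = 0.00323657
  π_III·L_III = 0.36 × 0.00968699 = 0.00348732
Sum: 1.42434e-08 + 0.00323657 + 0.00348732 = 0.0067239
P(Cluster II | x₁, x₂) ≈ 0.481

0.481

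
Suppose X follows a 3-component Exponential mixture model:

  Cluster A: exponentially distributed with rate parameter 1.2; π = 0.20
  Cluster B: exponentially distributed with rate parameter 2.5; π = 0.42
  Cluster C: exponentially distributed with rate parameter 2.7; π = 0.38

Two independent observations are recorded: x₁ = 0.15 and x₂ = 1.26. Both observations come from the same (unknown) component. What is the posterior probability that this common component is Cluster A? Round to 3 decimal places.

0.276

Apply Bayes' rule: the posterior for each component is proportional to its prior times its likelihood at x.
Since both observations come from the same component, the likelihood for component k is f_k(x₁)·f_k(x₂).
  p_A = [1.00232] × [0.264562] = 0.265177
  p_B = [1.71822] × [0.10713] = 0.184074
  p_C = [1.80084] × [0.0899278] = 0.161945
Multiply by the mixture weights:
  P(Z=A)·p_A = 0.20 × 0.265177 = 0.0530354
  P(Z=B)·p_B = 0.42 × 0.184074 = 0.077311
  P(Z=C)·p_C = 0.38 × 0.161945 = 0.0615392
Normaliser: 0.0530354 + 0.077311 + 0.0615392 = 0.191886
Responsibility of Cluster A: 0.0530354 / 0.191886 ≈ 0.276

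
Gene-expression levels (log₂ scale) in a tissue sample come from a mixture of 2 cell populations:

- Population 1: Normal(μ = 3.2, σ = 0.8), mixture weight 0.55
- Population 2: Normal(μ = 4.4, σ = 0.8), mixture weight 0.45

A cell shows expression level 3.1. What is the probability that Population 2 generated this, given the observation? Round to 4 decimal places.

Apply Bayes' rule: the posterior for each component is proportional to its prior times its likelihood at x.
Evaluate each component's likelihood at the observed value:
  f_1 = 0.494797
  f_2 = 0.133173
Prior × likelihood for each component:
  w_1·f_1 = 0.55 × 0.494797 = 0.272138
  w_2·f_2 = 0.45 × 0.133173 = 0.0599278
Normaliser: 0.272138 + 0.0599278 = 0.332066
So the posterior for Population 2 is 0.0599278 / 0.332066 ≈ 0.1805.

0.1805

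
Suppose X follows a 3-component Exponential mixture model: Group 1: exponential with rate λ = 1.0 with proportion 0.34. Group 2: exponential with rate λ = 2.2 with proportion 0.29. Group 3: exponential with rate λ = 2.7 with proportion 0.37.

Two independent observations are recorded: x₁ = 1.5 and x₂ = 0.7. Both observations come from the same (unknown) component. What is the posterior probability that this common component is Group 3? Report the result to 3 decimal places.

By Bayes' theorem, P(k | x) = π_k f_k(x) / Σ_j π_j f_j(x).
Since both observations come from the same component, the likelihood for component k is f_k(x₁)·f_k(x₂).
  L_1 = [0.22313] × [0.496585] = 0.110803
  L_2 = [0.081143] × [0.471638] = 0.0382701
  L_3 = [0.0470404] × [0.407894] = 0.0191875
Weight by the priors:
  π_1·L_1 = 0.34 × 0.110803 = 0.0376731
  π_2·L_2 = 0.29 × 0.0382701 = 0.0110983
  π_3·L_3 = 0.37 × 0.0191875 = 0.00709937
Denominator: 0.0376731 + 0.0110983 + 0.00709937 = 0.0558708
P(Group 3 | x) = 0.00709937 / 0.0558708 ≈ 0.127

0.127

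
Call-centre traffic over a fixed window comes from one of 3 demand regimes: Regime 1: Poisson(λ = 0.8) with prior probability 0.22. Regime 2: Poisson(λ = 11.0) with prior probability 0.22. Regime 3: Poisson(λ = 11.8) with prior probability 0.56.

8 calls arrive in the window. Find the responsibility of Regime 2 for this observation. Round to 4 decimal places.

Apply Bayes' rule: the posterior for each component is proportional to its prior times its likelihood at x.
Poisson probabilities:
  f_1 = e^(−0.8)·0.8^8/8! = 1.86966e-06
  f_2 = e^(−11.0)·11.0^8/8! = 0.0887936
  f_3 = e^(−11.8)·11.8^8/8! = 0.0699617
Multiply by the mixture weights:
  w_1·f_1 = 0.22 × 1.86966e-06 = 4.11326e-07
  w_2·f_2 = 0.22 × 0.0887936 = 0.0195346
  w_3·f_3 = 0.56 × 0.0699617 = 0.0391786
Sum: 4.11326e-07 + 0.0195346 + 0.0391786 = 0.0587136
P(Regime 2 | the observation) ≈ 0.3327

0.3327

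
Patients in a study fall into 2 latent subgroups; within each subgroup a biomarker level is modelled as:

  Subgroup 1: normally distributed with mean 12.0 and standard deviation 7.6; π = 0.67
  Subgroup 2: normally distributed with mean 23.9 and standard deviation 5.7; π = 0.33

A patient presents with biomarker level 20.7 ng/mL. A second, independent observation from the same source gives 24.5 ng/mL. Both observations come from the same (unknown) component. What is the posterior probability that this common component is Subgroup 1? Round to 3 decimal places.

0.153

Apply Bayes' rule: the posterior for each component is proportional to its prior times its likelihood at x.
Since both observations come from the same component, the likelihood for component k is f_k(x₁)·f_k(x₂).
  p_1 = [0.027261] × [0.0135731] = 0.000370016
  p_2 = [0.0597855] × [0.0696032] = 0.00416126
Weight by the priors:
  P(Z=1)·p_1 = 0.67 × 0.000370016 = 0.000247911
  P(Z=2)·p_2 = 0.33 × 0.00416126 = 0.00137322
Denominator: 0.000247911 + 0.00137322 = 0.00162113
P(Subgroup 1 | x₁,x₂) ≈ 0.153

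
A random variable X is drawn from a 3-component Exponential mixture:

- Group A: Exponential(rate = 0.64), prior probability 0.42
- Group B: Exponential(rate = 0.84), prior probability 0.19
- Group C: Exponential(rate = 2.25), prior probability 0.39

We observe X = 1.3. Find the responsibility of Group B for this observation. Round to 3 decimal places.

Posterior ∝ prior × likelihood, so P(k | x) ∝ P(Z=k) f_k(x); normalise over all components.
Evaluate each component's likelihood at the observed value:
  p_A = 0.64·e^(−0.64·1.3) = 0.64·e^(−0.8320) = 0.278514
  p_B = 0.84·e^(−0.84·1.3) = 0.84·e^(−1.0920) = 0.281858
  p_C = 2.25·e^(−2.25·1.3) = 2.25·e^(−2.9250) = 0.120746
Prior × likelihood for each component:
  P(Z=A)·p_A = 0.42 × 0.278514 = 0.116976
  P(Z=B)·p_B = 0.19 × 0.281858 = 0.0535529
  P(Z=C)·p_C = 0.39 × 0.120746 = 0.0470908
Evidence: 0.116976 + 0.0535529 + 0.0470908 = 0.21762
P(Group B | 1.3) = 0.0535529 / 0.21762 ≈ 0.246

0.246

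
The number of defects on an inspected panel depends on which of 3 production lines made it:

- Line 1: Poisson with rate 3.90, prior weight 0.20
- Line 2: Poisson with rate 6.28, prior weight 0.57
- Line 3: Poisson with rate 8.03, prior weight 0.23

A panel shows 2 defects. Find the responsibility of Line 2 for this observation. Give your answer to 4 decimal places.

0.3881

P(component k | x) = P(Z=k)·f_k(x) / marginal(x), where marginal(x) = Σ_j P(Z=j)·f_j(x).
Evaluate each component's likelihood at the observed value:
  p_1 = e^(−3.90)·3.90^2/2! = 0.15394
  p_2 = e^(−6.28)·6.28^2/2! = 0.036942
  p_3 = e^(−8.03)·8.03^2/2! = 0.0104958
Prior × likelihood for each component:
  P(Z=1)·p_1 = 0.20 × 0.15394 = 0.0307879
  P(Z=2)·p_2 = 0.57 × 0.036942 = 0.0210569
  P(Z=3)·p_3 = 0.23 × 0.0104958 = 0.00241404
Evidence: 0.0307879 + 0.0210569 + 0.00241404 = 0.0542589
Responsibility of Line 2: 0.0210569 / 0.0542589 ≈ 0.3881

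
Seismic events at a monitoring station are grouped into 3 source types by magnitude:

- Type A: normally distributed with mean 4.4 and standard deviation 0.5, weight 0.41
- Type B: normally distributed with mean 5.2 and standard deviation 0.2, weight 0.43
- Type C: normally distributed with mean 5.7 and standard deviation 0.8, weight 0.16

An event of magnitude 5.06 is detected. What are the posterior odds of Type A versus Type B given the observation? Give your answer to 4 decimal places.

0.2039

Only the two components matter; the odds are (π_i f_i(x)) / (π_j f_j(x)).
Component likelihoods at x = 5.06:
  L_A = 0.333874
  L_B = 1.56127
  L_C = 0.362114
Odds = (0.41/0.43) × (0.333874/1.56127) = 0.953488 × 0.213848 ≈ 0.2039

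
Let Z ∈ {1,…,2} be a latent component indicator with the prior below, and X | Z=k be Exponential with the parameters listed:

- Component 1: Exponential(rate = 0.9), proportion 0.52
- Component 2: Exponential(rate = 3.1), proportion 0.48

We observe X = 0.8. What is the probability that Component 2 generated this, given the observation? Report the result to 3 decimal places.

By Bayes' theorem, P(k | x) = w_k f_k(x) / Σ_j w_j f_j(x).
Exponential densities:
  p_1 = 0.9·e^(−0.9·0.8) = 0.9·e^(−0.7200) = 0.438077
  p_2 = 3.1·e^(−3.1·0.8) = 3.1·e^(−2.4800) = 0.259604
Weight by the priors:
  w_1·p_1 = 0.52 × 0.438077 = 0.2278
  w_2·p_2 = 0.48 × 0.259604 = 0.12461
Marginal: 0.2278 + 0.12461 = 0.35241
P(Component 2 | the observation) = 0.12461 / 0.35241 ≈ 0.354

0.354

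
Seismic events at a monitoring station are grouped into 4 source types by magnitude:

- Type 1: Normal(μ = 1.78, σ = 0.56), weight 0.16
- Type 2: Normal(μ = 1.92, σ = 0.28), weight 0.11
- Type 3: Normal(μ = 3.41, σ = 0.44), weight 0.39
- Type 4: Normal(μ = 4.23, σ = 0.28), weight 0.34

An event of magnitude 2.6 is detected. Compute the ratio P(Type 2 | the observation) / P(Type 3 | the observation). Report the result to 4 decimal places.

0.1264

Since P(k|x) ∝ w_k f_k(x), the posterior odds are w_i f_i(x) / (w_j f_j(x)).
Component likelihoods at x = 2.6:
  p_1 = 0.243854
  p_2 = 0.0746494
  p_3 = 0.166555
  p_4 = 6.23509e-08
0.00821144 / 0.0649564 ≈ 0.1264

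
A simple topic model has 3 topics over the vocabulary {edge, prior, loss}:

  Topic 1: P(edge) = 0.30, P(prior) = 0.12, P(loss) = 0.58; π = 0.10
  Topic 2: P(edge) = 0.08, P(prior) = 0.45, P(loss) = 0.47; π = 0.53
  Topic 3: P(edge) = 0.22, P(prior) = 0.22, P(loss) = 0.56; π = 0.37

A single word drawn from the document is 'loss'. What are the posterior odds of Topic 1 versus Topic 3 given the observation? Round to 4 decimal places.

0.2799

Only the two components matter; the odds are (π_i f_i(x)) / (π_j f_j(x)).
Evaluate each component's likelihood at the observed value:
  p_1 = 0.58
  p_2 = 0.47
  p_3 = 0.56
Odds = (0.10/0.37) × (0.58/0.56) = 0.27027 × 1.03571 ≈ 0.2799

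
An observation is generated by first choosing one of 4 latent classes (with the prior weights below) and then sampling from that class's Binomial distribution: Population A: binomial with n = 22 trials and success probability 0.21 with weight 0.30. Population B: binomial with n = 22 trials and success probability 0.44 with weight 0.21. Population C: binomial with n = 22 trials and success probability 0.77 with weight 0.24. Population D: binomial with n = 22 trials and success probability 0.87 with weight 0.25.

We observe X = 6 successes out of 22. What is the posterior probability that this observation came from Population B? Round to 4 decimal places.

The responsibility of component k is w_k f_k(x) divided by Σ_j w_j f_j(x).
Evaluate each component's likelihood at the observed value:
  L_A = C(22,6)·0.21^6·0.79^16 = 74613·8.57661e-05·0.0230162 = 0.147287
  L_B = C(22,6)·0.44^6·0.56^16 = 74613·0.00725631·9.35424e-05 = 0.0506453
  L_C = C(22,6)·0.77^6·0.23^16 = 74613·0.208422·6.13261e-11 = 9.53683e-07
  L_D = C(22,6)·0.87^6·0.13^16 = 74613·0.433626·6.65417e-15 = 2.1529e-10
Unnormalised posteriors:
  w_A·L_A = 0.30 × 0.147287 = 0.044186
  w_B·L_B = 0.21 × 0.0506453 = 0.0106355
  w_C·L_C = 0.24 × 9.53683e-07 = 2.28884e-07
  w_D·L_D = 0.25 × 2.1529e-10 = 5.38225e-11
Marginal: 0.044186 + 0.0106355 + 2.28884e-07 + 5.38225e-11 = 0.0548218
P(Population B | x) = 0.0106355 / 0.0548218 ≈ 0.1940

0.1940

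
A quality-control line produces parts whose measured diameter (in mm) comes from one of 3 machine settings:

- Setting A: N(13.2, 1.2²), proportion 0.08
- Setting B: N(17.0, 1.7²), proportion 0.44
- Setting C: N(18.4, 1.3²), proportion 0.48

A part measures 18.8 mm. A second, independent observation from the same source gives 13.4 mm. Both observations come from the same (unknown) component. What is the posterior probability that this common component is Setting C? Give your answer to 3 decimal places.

0.018

By Bayes' theorem, P(k | x) = P(Z=k) f_k(x) / Σ_j P(Z=j) f_j(x).
Since both observations come from the same component, the likelihood for component k is f_k(x₁)·f_k(x₂).
  L_A = [6.20504e-06] × [0.327866] = 2.03442e-06
  L_B = [0.133973] × [0.0249276] = 0.00333961
  L_C = [0.29269] × [0.000188248] = 5.50983e-05
Prior × likelihood for each component:
  P(Z=A)·L_A = 0.08 × 2.03442e-06 = 1.62754e-07
  P(Z=B)·L_B = 0.44 × 0.00333961 = 0.00146943
  P(Z=C)·L_C = 0.48 × 5.50983e-05 = 2.64472e-05
Denominator: 1.62754e-07 + 0.00146943 + 2.64472e-05 = 0.00149604
So the posterior for Setting C is 2.64472e-05 / 0.00149604 ≈ 0.018.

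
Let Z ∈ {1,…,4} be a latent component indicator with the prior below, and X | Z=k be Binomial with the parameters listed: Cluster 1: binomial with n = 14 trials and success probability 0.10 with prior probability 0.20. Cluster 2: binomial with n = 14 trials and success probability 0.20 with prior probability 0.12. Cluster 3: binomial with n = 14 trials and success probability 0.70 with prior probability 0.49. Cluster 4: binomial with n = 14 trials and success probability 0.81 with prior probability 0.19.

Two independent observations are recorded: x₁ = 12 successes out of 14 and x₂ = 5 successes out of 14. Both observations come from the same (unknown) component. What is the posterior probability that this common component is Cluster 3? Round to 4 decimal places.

The responsibility of component k is P(Z=k) f_k(x) divided by Σ_j P(Z=j) f_j(x).
Since both observations come from the same component, the likelihood for component k is f_k(x₁)·f_k(x₂).
  f_1 = [7.371e-11] × [0.00775616] = 5.71706e-13
  f_2 = [2.38551e-07] × [0.0859852] = 2.05119e-08
  f_3 = [0.11336] × [0.00662286] = 0.000750768
  f_4 = [0.262041] × [0.000225254] = 5.90256e-05
Weight by the priors:
  P(Z=1)·f_1 = 0.20 × 5.71706e-13 = 1.14341e-13
  P(Z=2)·f_2 = 0.12 × 2.05119e-08 = 2.46142e-09
  P(Z=3)·f_3 = 0.49 × 0.000750768 = 0.000367876
  P(Z=4)·f_4 = 0.19 × 5.90256e-05 = 1.12149e-05
Evidence: 1.14341e-13 + 2.46142e-09 + 0.000367876 + 1.12149e-05 = 0.000379094
P(Cluster 3 | x₁, x₂) ≈ 0.9704

0.9704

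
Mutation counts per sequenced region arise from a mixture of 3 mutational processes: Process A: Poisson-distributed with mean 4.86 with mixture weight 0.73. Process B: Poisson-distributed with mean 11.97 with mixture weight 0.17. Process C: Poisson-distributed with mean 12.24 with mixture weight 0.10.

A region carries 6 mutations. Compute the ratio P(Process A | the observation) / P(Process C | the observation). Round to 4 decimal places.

Since P(k|x) ∝ P(Z=k) f_k(x), the posterior odds are P(Z=i) f_i(x) / (P(Z=j) f_j(x)).
Evaluate each component's likelihood at the observed value:
  p_A = e^(−4.86)·4.86^6/6! = 0.141845
  p_B = e^(−11.97)·11.97^6/6! = 0.0258659
  p_C = e^(−12.24)·12.24^6/6! = 0.0225731
Posterior odds = (P(Z=A)·p_A) / (P(Z=C)·p_C) = (0.73·0.141845) / (0.10·0.0225731) = 0.103547 / 0.00225731 ≈ 45.8717

45.8717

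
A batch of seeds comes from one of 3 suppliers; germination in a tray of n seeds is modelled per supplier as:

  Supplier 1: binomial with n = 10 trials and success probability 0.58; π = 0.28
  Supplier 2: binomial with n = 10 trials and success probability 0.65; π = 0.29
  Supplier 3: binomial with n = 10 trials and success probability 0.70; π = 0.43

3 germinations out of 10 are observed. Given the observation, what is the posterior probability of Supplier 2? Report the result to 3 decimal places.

Apply Bayes' rule: the posterior for each component is proportional to its prior times its likelihood at x.
Binomial probabilities:
  f_1 = C(10,3)·0.58^3·0.42^7 = 120·0.195112·0.00230539 = 0.0539772
  f_2 = C(10,3)·0.65^3·0.35^7 = 120·0.274625·0.000643393 = 0.021203
  f_3 = C(10,3)·0.70^3·0.30^7 = 120·0.343·0.0002187 = 0.00900169
Prior × likelihood for each component:
  P(Z=1)·f_1 = 0.28 × 0.0539772 = 0.0151136
  P(Z=2)·f_2 = 0.29 × 0.021203 = 0.00614887
  P(Z=3)·f_3 = 0.43 × 0.00900169 = 0.00387073
Sum: 0.0151136 + 0.00614887 + 0.00387073 = 0.0251332
P(Supplier 2 | 3 germinations out of 10) ≈ 0.245

0.245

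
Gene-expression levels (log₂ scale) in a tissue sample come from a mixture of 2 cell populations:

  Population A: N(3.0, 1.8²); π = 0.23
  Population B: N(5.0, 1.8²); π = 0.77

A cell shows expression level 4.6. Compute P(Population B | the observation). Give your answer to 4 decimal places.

Posterior ∝ prior × likelihood, so P(k | x) ∝ P(Z=k) f_k(x); normalise over all components.
Evaluate each component's likelihood at the observed value:
  f_A = 0.149302
  f_B = 0.216229
Weight by the priors:
  P(Z=A)·f_A = 0.23 × 0.149302 = 0.0343394
  P(Z=B)·f_B = 0.77 × 0.216229 = 0.166496
Denominator: 0.0343394 + 0.166496 = 0.200836
P(Population B | the observation) ≈ 0.8290

0.8290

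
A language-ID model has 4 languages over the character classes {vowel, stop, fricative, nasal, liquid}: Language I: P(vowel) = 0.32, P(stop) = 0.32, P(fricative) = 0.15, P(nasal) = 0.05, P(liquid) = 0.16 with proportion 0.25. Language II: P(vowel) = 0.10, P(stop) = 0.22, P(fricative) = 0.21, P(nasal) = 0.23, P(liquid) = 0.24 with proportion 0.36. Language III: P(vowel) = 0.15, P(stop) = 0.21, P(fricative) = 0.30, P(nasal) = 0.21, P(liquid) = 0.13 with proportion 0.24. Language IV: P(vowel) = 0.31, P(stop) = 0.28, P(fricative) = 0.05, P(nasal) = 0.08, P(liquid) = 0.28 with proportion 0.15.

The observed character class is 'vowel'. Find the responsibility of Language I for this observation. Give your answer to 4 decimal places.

The responsibility of component k is P(Z=k) f_k(x) divided by Σ_j P(Z=j) f_j(x).
Component likelihoods at x = 'vowel':
  f_I = 0.32
  f_II = 0.1
  f_III = 0.15
  f_IV = 0.31
Multiply by the mixture weights:
  P(Z=I)·f_I = 0.25 × 0.32 = 0.08
  P(Z=II)·f_II = 0.36 × 0.1 = 0.036
  P(Z=III)·f_III = 0.24 × 0.15 = 0.036
  P(Z=IV)·f_IV = 0.15 × 0.31 = 0.0465
Normaliser: 0.08 + 0.036 + 0.036 + 0.0465 = 0.1985
P(Language I | the observation) = 0.08 / 0.1985 ≈ 0.4030

0.4030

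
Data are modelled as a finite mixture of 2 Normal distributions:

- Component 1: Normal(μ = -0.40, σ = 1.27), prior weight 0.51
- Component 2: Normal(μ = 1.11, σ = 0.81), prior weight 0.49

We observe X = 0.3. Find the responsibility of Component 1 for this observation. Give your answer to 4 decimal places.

By Bayes' theorem, P(k | x) = w_k f_k(x) / Σ_j w_j f_j(x).
Component likelihoods at x = 0.3:
  L_1 = (1/(1.27·√(2π)))·exp(−(0.3−-0.40)²/(2·1.27²)) = 0.314128·exp(-0.15190) = 0.269859
  L_2 = (1/(0.81·√(2π)))·exp(−(0.3−1.11)²/(2·0.81²)) = 0.492521·exp(-0.50000) = 0.298729
Multiply by the mixture weights:
  w_1·L_1 = 0.51 × 0.269859 = 0.137628
  w_2·L_2 = 0.49 × 0.298729 = 0.146377
Evidence: 0.137628 + 0.146377 = 0.284005
P(Component 1 | x) ≈ 0.4846

0.4846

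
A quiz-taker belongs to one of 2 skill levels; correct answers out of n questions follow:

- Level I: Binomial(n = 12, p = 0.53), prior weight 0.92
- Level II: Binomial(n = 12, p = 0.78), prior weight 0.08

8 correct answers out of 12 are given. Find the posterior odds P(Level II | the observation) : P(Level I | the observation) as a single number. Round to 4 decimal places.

0.0919

Only the two components matter; the odds are (w_i f_i(x)) / (w_j f_j(x)).
Binomial probabilities:
  p_I = 0.150385
  p_II = 0.158874
0.0127099 / 0.138354 ≈ 0.0919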